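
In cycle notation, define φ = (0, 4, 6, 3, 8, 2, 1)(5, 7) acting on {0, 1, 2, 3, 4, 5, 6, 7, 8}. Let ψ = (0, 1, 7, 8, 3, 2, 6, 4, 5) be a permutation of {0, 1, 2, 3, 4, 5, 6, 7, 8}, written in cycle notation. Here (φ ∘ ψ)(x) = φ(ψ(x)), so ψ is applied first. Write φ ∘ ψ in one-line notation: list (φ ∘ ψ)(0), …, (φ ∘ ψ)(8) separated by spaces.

0 5 3 1 7 4 6 2 8

Chase each element through ψ then φ: 0 → 1 → 0; 1 → 7 → 5; 2 → 6 → 3; 3 → 2 → 1; 4 → 5 → 7; 5 → 0 → 4; 6 → 4 → 6; 7 → 8 → 2; 8 → 3 → 8.
Collecting the images, φ ∘ ψ = [0 5 3 1 7 4 6 2 8].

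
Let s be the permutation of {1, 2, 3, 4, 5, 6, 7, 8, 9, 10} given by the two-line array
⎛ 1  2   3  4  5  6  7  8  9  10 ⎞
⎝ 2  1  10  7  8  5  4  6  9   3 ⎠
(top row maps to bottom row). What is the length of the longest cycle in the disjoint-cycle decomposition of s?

Decomposing into disjoint cycles gives (1, 2)(3, 10)(4, 7)(5, 8, 6); the longest has length 3.

3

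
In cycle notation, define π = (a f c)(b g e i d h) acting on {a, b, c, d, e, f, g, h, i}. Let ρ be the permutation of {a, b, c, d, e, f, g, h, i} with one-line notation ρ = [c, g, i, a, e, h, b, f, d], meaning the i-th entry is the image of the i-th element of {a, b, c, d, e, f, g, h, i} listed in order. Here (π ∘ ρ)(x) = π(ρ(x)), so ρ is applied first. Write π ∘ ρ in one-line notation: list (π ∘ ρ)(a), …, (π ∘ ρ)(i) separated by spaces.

a e d f i b g c h

For each element, apply ρ then π: a → c → a; b → g → e; c → i → d; d → a → f; e → e → i; f → h → b; g → b → g; h → f → c; i → d → h.
So π ∘ ρ in one-line form is a e d f i b g c h.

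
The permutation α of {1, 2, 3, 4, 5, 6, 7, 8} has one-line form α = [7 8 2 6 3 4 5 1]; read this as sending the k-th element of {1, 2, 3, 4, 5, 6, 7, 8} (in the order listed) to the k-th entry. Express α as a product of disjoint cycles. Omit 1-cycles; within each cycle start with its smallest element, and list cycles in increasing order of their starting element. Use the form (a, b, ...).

(1, 7, 5, 3, 2, 8)(4, 6)

From 1: 1 → 7 → 5 → 3 → 2 → 8 → 1, closing the cycle (1, 7, 5, 3, 2, 8).
Continuing from each remaining unvisited element yields (1, 7, 5, 3, 2, 8)(4, 6).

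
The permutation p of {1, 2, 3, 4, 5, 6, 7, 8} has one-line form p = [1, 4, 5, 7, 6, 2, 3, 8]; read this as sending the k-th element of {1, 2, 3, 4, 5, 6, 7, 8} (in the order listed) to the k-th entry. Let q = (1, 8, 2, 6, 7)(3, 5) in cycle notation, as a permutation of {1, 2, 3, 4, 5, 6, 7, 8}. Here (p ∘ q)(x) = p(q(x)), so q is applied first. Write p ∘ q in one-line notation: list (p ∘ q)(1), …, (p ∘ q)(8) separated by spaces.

8 2 6 7 5 3 1 4

(p ∘ q)(x) = p(q(x)). Computing each image: p(q(1)) = p(8) = 8, p(q(2)) = p(6) = 2, p(q(3)) = p(5) = 6, p(q(4)) = p(4) = 7, p(q(5)) = p(3) = 5, p(q(6)) = p(7) = 3, p(q(7)) = p(1) = 1, p(q(8)) = p(2) = 4.
Hence p ∘ q = [8 2 6 7 5 3 1 4].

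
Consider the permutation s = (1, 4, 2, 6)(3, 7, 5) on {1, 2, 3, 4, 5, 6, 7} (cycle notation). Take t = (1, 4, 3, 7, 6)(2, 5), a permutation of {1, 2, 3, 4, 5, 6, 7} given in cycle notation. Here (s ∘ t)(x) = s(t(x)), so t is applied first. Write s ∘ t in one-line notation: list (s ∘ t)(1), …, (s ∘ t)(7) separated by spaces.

(s ∘ t)(x) = s(t(x)). Computing each image: s(t(1)) = s(4) = 2, s(t(2)) = s(5) = 3, s(t(3)) = s(7) = 5, s(t(4)) = s(3) = 7, s(t(5)) = s(2) = 6, s(t(6)) = s(1) = 4, s(t(7)) = s(6) = 1.
Hence s ∘ t = [2 3 5 7 6 4 1].

2 3 5 7 6 4 1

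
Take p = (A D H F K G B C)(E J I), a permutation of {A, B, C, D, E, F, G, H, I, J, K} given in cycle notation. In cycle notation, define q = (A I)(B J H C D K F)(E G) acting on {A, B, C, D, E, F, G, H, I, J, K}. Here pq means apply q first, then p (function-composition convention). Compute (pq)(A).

First apply q: q(A) = I, then p(I) = E. Thus (pq)(A) = E.

E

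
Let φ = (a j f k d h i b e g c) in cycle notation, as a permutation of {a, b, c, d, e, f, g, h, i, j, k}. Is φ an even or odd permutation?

The cycle lengths are 11.
A cycle is odd iff its length is even; φ has 0 even-length cycles, so sgn(φ) = (−1)^0 and φ is even.

even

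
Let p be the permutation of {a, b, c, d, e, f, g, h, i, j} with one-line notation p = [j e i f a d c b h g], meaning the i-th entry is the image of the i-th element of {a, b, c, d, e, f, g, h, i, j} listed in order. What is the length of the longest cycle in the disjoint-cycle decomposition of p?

8

Decomposing into disjoint cycles gives (a, j, g, c, i, h, b, e)(d, f); the longest has length 8.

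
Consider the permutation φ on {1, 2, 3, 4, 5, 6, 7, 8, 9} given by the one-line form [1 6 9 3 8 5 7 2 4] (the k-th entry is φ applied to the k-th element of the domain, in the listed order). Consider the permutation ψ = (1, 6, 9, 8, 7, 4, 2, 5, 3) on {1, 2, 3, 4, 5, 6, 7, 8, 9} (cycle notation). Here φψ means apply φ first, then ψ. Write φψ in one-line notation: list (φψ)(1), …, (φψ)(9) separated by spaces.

6 9 8 1 7 3 4 5 2

(φψ)(x) = ψ(φ(x)). Computing each image: ψ(φ(1)) = ψ(1) = 6, ψ(φ(2)) = ψ(6) = 9, ψ(φ(3)) = ψ(9) = 8, ψ(φ(4)) = ψ(3) = 1, ψ(φ(5)) = ψ(8) = 7, ψ(φ(6)) = ψ(5) = 3, ψ(φ(7)) = ψ(7) = 4, ψ(φ(8)) = ψ(2) = 5, ψ(φ(9)) = ψ(4) = 2.
Hence φψ = [6 9 8 1 7 3 4 5 2].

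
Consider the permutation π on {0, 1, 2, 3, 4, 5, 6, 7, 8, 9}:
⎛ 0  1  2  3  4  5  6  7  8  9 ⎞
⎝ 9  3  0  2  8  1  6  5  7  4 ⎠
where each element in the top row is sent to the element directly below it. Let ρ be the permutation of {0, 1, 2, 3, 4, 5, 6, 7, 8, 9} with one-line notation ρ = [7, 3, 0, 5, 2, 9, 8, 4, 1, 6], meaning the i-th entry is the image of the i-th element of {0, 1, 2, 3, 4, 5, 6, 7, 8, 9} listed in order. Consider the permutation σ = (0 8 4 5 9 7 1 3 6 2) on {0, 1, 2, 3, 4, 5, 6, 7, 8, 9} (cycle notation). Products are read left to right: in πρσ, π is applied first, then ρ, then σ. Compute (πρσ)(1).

9

(πρσ)(1) = σ(ρ(π(1))). π(1) = 3, then ρ(3) = 5, then σ(5) = 9, so the result is 9.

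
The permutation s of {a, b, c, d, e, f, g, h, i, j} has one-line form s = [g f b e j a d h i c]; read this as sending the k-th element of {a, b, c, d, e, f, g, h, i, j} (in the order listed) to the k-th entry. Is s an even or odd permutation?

odd

In disjoint-cycle form the cycle lengths are 8, 1, 1.
A cycle of length ℓ contributes ℓ−1 transpositions, so s is a product of 7 transpositions — odd.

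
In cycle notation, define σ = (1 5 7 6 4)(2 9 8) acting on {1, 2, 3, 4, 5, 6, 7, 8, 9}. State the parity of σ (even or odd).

The cycle lengths are 5, 3, 1.
A cycle is odd iff its length is even; σ has 0 even-length cycles, so sgn(σ) = (−1)^0 and σ is even.

even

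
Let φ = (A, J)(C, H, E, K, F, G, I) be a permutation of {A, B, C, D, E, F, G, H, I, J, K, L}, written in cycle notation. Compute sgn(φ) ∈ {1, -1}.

-1

The cycle lengths are 7, 2, 1, 1, 1.
A cycle is odd iff its length is even; φ has 1 even-length cycle, so sgn(φ) = (−1)^1 and φ is odd.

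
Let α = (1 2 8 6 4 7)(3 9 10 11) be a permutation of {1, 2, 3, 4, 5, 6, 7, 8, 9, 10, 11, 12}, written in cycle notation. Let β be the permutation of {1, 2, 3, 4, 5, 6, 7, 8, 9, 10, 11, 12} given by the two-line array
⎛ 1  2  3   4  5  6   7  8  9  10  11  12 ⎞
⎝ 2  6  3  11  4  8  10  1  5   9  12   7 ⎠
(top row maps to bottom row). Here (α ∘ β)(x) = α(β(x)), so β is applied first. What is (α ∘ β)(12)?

1

First apply β: β(12) = 7, then α(7) = 1. Thus (α ∘ β)(12) = 1.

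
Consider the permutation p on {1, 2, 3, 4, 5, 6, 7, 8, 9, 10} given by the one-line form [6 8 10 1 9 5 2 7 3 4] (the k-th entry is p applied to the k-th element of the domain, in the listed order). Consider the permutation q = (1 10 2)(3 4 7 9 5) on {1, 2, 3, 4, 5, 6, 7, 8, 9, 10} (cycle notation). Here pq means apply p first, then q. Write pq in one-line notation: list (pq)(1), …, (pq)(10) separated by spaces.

6 8 2 10 5 3 1 9 4 7

For each element, apply p then q: 1 → 6 → 6; 2 → 8 → 8; 3 → 10 → 2; 4 → 1 → 10; 5 → 9 → 5; 6 → 5 → 3; 7 → 2 → 1; 8 → 7 → 9; 9 → 3 → 4; 10 → 4 → 7.
So pq in one-line form is 6 8 2 10 5 3 1 9 4 7.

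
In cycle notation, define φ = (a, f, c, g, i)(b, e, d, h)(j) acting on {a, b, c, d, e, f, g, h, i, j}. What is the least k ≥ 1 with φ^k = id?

The cycle type of φ is (5, 4, 1).
The order of φ is the least common multiple of its cycle lengths: lcm(5, 4) = 20.

20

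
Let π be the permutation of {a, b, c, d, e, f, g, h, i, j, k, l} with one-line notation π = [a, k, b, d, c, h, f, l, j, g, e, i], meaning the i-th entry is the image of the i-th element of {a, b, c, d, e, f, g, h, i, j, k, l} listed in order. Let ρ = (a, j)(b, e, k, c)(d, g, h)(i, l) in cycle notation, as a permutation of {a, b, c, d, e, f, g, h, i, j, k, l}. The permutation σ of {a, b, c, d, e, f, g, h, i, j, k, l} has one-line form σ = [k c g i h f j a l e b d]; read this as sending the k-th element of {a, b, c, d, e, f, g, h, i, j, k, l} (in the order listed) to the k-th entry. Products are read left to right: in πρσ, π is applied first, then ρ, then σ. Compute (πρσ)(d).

j

(πρσ)(d) = σ(ρ(π(d))). π(d) = d, then ρ(d) = g, then σ(g) = j, so the result is j.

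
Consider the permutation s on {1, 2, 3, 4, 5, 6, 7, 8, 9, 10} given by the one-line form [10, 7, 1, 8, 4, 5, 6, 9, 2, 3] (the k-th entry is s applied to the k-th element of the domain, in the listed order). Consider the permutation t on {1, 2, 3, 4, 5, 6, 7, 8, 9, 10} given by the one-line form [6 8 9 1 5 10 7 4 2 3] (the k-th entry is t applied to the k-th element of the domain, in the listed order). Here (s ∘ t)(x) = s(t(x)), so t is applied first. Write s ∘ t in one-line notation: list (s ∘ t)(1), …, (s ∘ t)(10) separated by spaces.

(s ∘ t)(x) = s(t(x)). Computing each image: s(t(1)) = s(6) = 5, s(t(2)) = s(8) = 9, s(t(3)) = s(9) = 2, s(t(4)) = s(1) = 10, s(t(5)) = s(5) = 4, s(t(6)) = s(10) = 3, s(t(7)) = s(7) = 6, s(t(8)) = s(4) = 8, s(t(9)) = s(2) = 7, s(t(10)) = s(3) = 1.
Hence s ∘ t = [5 9 2 10 4 3 6 8 7 1].

5 9 2 10 4 3 6 8 7 1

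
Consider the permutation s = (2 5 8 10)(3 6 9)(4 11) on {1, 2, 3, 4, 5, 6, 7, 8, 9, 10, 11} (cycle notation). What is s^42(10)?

5

10 lies in the 4-cycle (2 5 8 10).
Powers repeat with period 4 on this cycle, and 42 mod 4 = 2, so s^42(10) = s^2(10).
Advancing 2 steps from 10: 10 → 2 → 5.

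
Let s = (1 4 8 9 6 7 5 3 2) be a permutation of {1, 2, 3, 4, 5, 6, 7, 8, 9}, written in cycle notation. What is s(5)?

3

Within (1 4 8 9 6 7 5 3 2), 5 ↦ 3.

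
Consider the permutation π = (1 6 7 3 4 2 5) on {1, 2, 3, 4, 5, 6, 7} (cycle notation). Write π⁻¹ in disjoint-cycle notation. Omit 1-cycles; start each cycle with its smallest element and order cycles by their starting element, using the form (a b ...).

If π sends a → b within a cycle, π⁻¹ sends b → a; equivalently, reverse each cycle.
Reversing each cycle of π and rotating so the smallest element leads gives (1 5 2 4 3 7 6).

(1 5 2 4 3 7 6)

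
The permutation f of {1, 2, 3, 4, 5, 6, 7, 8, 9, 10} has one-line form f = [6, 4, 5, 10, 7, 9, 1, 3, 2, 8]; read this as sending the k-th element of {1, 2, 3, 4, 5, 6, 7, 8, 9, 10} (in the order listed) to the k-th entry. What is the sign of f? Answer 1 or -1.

-1

In disjoint-cycle form the cycle lengths are 10.
A cycle of length ℓ contributes ℓ−1 transpositions, so f is a product of 9 transpositions — odd.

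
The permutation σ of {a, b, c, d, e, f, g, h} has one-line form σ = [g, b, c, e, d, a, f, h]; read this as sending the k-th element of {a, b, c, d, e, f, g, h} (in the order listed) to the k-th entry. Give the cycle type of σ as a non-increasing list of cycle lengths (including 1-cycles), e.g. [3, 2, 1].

The disjoint cycles are (a g f)(b)(c)(d e)(h), with lengths 3, 2, 1, 1, 1 in non-increasing order.

[3, 2, 1, 1, 1]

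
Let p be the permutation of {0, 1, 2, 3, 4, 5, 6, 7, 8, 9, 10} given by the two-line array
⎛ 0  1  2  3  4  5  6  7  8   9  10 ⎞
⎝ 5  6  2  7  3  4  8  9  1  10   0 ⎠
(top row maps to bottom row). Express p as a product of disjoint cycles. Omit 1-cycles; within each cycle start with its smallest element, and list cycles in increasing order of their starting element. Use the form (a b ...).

From 0: 0 → 5 → 4 → 3 → 7 → 9 → 10 → 0, closing the cycle (0 5 4 3 7 9 10).
Repeating from the next unused element and collecting all non-trivial cycles gives (0 5 4 3 7 9 10)(1 6 8).

(0 5 4 3 7 9 10)(1 6 8)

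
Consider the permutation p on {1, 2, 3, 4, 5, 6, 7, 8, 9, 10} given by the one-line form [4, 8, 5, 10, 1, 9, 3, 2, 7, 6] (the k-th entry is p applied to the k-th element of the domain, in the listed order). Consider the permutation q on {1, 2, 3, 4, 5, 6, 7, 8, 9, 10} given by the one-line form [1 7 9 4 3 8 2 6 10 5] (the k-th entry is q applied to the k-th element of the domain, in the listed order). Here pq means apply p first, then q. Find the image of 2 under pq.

p(2) = 8, then q(8) = 6; composing gives (pq)(2) = 6.

6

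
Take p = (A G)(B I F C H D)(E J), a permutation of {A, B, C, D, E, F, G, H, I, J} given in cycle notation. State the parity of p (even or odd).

odd

The cycle lengths are 6, 2, 2.
A cycle of length ℓ contributes ℓ−1 transpositions, so p is a product of 5 + 1 + 1 = 7 transpositions — odd.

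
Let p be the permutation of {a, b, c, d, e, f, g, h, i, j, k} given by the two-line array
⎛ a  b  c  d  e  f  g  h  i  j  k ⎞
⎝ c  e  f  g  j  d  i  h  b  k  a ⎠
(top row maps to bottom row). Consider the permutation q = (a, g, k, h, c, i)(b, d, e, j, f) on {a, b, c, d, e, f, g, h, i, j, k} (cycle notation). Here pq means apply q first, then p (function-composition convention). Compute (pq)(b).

g

First apply q: q(b) = d, then p(d) = g. Thus (pq)(b) = g.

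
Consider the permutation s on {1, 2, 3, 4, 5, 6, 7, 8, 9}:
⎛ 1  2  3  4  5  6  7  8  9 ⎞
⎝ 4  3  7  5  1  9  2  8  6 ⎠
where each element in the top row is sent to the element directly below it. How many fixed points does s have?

The fixed points (elements with s(x) = x) are {8}, so there is 1.

1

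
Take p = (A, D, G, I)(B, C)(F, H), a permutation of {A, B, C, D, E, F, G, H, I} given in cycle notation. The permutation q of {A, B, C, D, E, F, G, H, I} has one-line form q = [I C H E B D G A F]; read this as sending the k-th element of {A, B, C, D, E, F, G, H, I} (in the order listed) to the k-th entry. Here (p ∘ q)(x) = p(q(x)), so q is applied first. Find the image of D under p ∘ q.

q(D) = E, then p(E) = E; composing gives (p ∘ q)(D) = E.

E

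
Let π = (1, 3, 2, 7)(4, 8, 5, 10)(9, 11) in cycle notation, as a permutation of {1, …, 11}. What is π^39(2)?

2 lies in the 4-cycle (1, 3, 2, 7).
Powers repeat with period 4 on this cycle, and 39 mod 4 = 3, so π^39(2) = π^3(2).
Stepping 3 places around the cycle: 2 → 7 → 1 → 3.

3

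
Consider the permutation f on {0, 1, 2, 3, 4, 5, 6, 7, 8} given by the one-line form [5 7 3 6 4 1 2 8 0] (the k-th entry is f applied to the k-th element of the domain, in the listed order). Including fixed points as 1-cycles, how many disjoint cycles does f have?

3

The cycle decomposition is (0 5 1 7 8)(2 3 6)(4), which has 3 cycles (counting 1-cycles).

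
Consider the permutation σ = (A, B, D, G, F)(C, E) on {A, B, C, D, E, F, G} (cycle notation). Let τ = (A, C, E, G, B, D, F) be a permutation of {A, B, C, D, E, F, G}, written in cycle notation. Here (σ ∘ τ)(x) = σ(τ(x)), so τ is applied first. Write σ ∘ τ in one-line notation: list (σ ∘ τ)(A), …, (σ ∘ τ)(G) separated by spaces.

Chase each element through τ then σ: A → C → E; B → D → G; C → E → C; D → F → A; E → G → F; F → A → B; G → B → D.
Collecting the images, σ ∘ τ = [E G C A F B D].

E G C A F B D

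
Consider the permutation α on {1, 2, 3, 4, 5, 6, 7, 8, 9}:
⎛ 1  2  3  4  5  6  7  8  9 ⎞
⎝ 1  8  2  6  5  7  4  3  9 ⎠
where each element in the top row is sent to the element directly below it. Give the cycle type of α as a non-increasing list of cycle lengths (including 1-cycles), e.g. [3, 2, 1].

[3, 3, 1, 1, 1]

The disjoint cycles are (1)(2 8 3)(4 6 7)(5)(9), with lengths 3, 3, 1, 1, 1 in non-increasing order.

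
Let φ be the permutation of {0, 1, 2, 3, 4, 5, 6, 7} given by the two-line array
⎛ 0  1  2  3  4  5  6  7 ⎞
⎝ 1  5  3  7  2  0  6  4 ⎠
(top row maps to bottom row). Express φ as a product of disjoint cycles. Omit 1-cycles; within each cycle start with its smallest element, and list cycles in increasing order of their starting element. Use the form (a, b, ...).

Iterating φ from 0 gives 0 → 1 → 5 → 0; that is the 3-cycle (0, 1, 5).
Repeating from the next unused element and collecting all non-trivial cycles gives (0, 1, 5)(2, 3, 7, 4).

(0, 1, 5)(2, 3, 7, 4)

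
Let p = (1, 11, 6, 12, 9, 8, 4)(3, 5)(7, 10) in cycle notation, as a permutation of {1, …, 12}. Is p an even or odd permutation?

even

The cycle lengths are 7, 2, 2, 1.
A cycle of length ℓ contributes ℓ−1 transpositions, so p is a product of 6 + 1 + 1 = 8 transpositions — even.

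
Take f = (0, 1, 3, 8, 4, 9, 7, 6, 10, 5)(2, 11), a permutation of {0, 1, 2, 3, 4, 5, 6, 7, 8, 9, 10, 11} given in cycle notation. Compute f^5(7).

7 lies in the 10-cycle (0, 1, 3, 8, 4, 9, 7, 6, 10, 5).
Advancing 5 steps from 7: 7 → 6 → 10 → 5 → 0 → 1.

1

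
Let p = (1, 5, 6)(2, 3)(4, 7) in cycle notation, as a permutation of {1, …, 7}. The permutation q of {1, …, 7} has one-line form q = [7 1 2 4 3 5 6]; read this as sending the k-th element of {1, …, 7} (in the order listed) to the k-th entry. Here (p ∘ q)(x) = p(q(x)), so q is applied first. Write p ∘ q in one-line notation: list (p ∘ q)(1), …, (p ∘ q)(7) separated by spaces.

4 5 3 7 2 6 1

For each element, apply q then p: 1 → 7 → 4; 2 → 1 → 5; 3 → 2 → 3; 4 → 4 → 7; 5 → 3 → 2; 6 → 5 → 6; 7 → 6 → 1.
Collecting the images, p ∘ q = [4 5 3 7 2 6 1].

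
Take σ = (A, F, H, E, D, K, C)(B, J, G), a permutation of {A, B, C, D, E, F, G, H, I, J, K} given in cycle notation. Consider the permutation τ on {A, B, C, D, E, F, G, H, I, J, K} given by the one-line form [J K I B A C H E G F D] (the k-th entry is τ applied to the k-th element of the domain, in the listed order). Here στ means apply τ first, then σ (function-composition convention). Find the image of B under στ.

(στ)(B) = σ(τ(B)). τ(B) = K, then σ(K) = C. So (στ)(B) = C.

C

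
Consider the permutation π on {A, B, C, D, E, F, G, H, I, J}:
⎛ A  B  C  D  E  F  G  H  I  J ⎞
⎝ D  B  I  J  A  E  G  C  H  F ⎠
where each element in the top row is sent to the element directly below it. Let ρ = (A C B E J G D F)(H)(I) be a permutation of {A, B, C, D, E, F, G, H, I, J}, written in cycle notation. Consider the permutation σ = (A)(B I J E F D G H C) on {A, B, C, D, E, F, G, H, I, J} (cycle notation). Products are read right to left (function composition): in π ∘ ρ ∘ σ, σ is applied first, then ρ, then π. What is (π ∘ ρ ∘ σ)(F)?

E

Chase F: σ(F) = D; ρ(D) = F; π(F) = E. Hence (π ∘ ρ ∘ σ)(F) = E.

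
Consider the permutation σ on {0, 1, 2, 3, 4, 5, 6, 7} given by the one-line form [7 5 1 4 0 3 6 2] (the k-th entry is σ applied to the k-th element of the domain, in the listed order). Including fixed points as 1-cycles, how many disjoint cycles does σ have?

The cycle decomposition is (0 7 2 1 5 3 4)(6), which has 2 cycles (counting 1-cycles).

2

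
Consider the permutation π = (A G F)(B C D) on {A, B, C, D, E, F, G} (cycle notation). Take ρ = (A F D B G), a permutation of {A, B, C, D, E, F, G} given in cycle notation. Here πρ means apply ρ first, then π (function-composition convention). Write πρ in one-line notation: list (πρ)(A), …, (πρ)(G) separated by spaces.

A F D C E B G

(πρ)(x) = π(ρ(x)). Computing each image: π(ρ(A)) = π(F) = A, π(ρ(B)) = π(G) = F, π(ρ(C)) = π(C) = D, π(ρ(D)) = π(B) = C, π(ρ(E)) = π(E) = E, π(ρ(F)) = π(D) = B, π(ρ(G)) = π(A) = G.
Hence πρ = [A F D C E B G].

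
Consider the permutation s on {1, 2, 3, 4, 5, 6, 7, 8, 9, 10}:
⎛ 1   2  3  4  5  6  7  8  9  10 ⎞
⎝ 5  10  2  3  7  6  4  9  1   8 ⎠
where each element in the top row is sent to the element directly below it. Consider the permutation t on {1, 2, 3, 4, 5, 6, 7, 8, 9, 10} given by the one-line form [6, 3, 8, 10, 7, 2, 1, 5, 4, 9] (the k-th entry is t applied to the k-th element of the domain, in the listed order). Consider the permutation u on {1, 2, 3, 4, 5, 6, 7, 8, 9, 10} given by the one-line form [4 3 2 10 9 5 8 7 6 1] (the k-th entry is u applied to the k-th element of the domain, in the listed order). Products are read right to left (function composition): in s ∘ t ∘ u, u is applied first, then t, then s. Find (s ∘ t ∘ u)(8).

(s ∘ t ∘ u)(8) = s(t(u(8))). u(8) = 7, then t(7) = 1, then s(1) = 5, so the result is 5.

5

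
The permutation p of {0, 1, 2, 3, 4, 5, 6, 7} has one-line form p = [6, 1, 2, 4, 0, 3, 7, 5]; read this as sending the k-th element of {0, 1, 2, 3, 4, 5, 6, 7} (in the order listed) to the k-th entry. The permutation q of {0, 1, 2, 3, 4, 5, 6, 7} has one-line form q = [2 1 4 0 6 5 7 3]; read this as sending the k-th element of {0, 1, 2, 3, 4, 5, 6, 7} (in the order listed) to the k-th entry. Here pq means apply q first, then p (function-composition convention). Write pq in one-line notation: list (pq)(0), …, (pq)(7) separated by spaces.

2 1 0 6 7 3 5 4

Chase each element through q then p: 0 → 2 → 2; 1 → 1 → 1; 2 → 4 → 0; 3 → 0 → 6; 4 → 6 → 7; 5 → 5 → 3; 6 → 7 → 5; 7 → 3 → 4.
Collecting the images, pq = [2 1 0 6 7 3 5 4].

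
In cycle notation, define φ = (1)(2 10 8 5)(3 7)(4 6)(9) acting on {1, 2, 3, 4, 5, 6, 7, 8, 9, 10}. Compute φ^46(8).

2

8 lies in the 4-cycle (2 10 8 5).
Powers repeat with period 4 on this cycle, and 46 mod 4 = 2, so φ^46(8) = φ^2(8).
Advancing 2 steps from 8: 8 → 5 → 2.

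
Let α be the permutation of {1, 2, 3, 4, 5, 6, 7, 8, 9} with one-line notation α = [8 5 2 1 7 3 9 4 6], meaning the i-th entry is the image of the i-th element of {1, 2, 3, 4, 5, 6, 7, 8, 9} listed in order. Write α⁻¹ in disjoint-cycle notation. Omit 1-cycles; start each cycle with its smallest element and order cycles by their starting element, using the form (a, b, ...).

(1, 4, 8)(2, 3, 6, 9, 7, 5)

The cycle decomposition of α is (1, 8, 4)(2, 5, 7, 9, 6, 3).
The inverse reverses every cycle; in canonical form, α⁻¹ = (1, 4, 8)(2, 3, 6, 9, 7, 5).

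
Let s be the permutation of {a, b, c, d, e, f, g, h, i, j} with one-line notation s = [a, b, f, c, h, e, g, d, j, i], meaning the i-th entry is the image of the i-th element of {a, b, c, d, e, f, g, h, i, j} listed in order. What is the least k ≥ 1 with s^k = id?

Writing s as disjoint cycles, the cycle lengths are 5, 2, 1, 1, 1.
The order of s is the least common multiple of its cycle lengths: lcm(5, 2) = 10.

10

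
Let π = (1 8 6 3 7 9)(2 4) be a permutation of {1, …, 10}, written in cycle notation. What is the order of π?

The cycle type of π is (6, 2, 1, 1).
The order of π is the least common multiple of its cycle lengths: lcm(6, 2) = 6.

6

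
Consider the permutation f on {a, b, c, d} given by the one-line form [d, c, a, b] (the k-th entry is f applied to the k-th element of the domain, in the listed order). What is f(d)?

b

d is element number 4 of the domain, and entry number 4 of the one-line form is b, so f(d) = b.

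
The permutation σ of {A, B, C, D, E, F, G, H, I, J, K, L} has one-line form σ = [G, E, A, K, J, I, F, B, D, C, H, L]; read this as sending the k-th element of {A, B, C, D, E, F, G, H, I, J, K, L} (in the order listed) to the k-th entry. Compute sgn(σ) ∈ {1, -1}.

In disjoint-cycle form the cycle lengths are 11, 1.
A cycle of length ℓ contributes ℓ−1 transpositions, so σ is a product of 10 transpositions — even.

1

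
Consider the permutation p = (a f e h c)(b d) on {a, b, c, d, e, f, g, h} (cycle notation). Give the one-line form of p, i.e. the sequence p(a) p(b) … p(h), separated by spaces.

Each element maps to the next entry in its cycle (wrapping to the front): a↦f, b↦d, c↦a, d↦b, e↦h, f↦e, g↦g, h↦c.
Listing these in domain order gives f d a b h e g c.

f d a b h e g c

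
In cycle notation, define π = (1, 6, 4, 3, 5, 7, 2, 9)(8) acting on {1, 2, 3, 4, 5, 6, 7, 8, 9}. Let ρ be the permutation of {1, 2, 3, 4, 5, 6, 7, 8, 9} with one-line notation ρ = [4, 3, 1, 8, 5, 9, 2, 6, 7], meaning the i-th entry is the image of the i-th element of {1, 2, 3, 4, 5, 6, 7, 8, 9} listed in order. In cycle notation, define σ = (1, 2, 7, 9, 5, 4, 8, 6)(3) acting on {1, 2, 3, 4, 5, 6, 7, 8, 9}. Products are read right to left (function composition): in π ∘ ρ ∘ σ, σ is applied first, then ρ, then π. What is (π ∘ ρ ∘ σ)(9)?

7

Chase 9: σ(9) = 5; ρ(5) = 5; π(5) = 7. Hence (π ∘ ρ ∘ σ)(9) = 7.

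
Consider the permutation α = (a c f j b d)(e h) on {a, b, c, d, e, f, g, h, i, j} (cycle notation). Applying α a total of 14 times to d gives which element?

c

d lies in the 6-cycle (a c f j b d).
Powers repeat with period 6 on this cycle, and 14 mod 6 = 2, so α^14(d) = α^2(d).
Stepping 2 places around the cycle: d → a → c.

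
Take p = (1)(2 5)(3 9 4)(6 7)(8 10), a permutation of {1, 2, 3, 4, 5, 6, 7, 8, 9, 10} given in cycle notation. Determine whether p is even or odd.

The cycle lengths are 3, 2, 2, 2, 1.
A cycle of length ℓ contributes ℓ−1 transpositions, so p is a product of 2 + 1 + 1 + 1 = 5 transpositions — odd.

odd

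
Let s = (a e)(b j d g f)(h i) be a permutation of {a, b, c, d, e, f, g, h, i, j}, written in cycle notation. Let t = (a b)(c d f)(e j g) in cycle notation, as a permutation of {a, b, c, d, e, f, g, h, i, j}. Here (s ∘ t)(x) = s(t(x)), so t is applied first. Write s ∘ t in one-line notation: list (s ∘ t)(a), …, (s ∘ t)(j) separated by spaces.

j e g b d c a i h f

For each element, apply t then s: a → b → j; b → a → e; c → d → g; d → f → b; e → j → d; f → c → c; g → e → a; h → h → i; i → i → h; j → g → f.
So s ∘ t in one-line form is j e g b d c a i h f.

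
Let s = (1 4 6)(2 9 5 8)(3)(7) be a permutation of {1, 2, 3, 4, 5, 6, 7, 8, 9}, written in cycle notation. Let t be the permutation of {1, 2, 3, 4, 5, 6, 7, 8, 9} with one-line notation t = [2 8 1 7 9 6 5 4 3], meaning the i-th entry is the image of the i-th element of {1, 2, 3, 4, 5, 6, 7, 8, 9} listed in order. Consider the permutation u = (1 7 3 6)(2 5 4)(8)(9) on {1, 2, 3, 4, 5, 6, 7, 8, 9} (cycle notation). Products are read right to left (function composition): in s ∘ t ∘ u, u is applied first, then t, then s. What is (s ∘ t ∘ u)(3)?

1

Apply the permutations in order: u(3) = 6, then t(6) = 6, then s(6) = 1. So (s ∘ t ∘ u)(3) = 1.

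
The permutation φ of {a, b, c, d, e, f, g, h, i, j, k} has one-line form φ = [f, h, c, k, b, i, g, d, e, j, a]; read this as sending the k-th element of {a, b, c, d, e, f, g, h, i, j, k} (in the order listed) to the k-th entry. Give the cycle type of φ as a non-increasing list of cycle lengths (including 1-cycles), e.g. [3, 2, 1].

The disjoint cycles are (a, f, i, e, b, h, d, k)(c)(g)(j), with lengths 8, 1, 1, 1 in non-increasing order.

[8, 1, 1, 1]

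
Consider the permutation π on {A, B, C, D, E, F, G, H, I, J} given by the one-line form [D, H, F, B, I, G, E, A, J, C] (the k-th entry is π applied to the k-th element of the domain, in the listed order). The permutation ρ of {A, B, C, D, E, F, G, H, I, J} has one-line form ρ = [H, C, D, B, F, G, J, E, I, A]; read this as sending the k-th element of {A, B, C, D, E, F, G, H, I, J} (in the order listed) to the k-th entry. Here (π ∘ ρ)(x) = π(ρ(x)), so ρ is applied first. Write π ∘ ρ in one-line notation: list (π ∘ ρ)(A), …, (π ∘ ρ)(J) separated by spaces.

A F B H G E C I J D

(π ∘ ρ)(x) = π(ρ(x)). Computing each image: π(ρ(A)) = π(H) = A, π(ρ(B)) = π(C) = F, π(ρ(C)) = π(D) = B, π(ρ(D)) = π(B) = H, π(ρ(E)) = π(F) = G, π(ρ(F)) = π(G) = E, π(ρ(G)) = π(J) = C, π(ρ(H)) = π(E) = I, π(ρ(I)) = π(I) = J, π(ρ(J)) = π(A) = D.
Hence π ∘ ρ = [A F B H G E C I J D].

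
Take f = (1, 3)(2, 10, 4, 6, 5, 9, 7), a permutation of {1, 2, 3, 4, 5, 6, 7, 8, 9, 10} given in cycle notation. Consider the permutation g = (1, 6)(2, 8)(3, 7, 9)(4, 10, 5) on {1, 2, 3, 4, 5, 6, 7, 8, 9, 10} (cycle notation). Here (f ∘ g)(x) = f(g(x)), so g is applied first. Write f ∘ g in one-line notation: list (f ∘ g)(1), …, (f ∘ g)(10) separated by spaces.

(f ∘ g)(x) = f(g(x)). Computing each image: f(g(1)) = f(6) = 5, f(g(2)) = f(8) = 8, f(g(3)) = f(7) = 2, f(g(4)) = f(10) = 4, f(g(5)) = f(4) = 6, f(g(6)) = f(1) = 3, f(g(7)) = f(9) = 7, f(g(8)) = f(2) = 10, f(g(9)) = f(3) = 1, f(g(10)) = f(5) = 9.
Hence f ∘ g = [5 8 2 4 6 3 7 10 1 9].

5 8 2 4 6 3 7 10 1 9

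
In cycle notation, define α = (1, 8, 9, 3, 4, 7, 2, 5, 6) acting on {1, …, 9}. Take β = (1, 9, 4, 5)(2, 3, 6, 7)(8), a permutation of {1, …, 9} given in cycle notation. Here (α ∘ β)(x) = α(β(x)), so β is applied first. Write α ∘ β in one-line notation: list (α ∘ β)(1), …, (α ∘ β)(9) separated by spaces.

Chase each element through β then α: 1 → 9 → 3; 2 → 3 → 4; 3 → 6 → 1; 4 → 5 → 6; 5 → 1 → 8; 6 → 7 → 2; 7 → 2 → 5; 8 → 8 → 9; 9 → 4 → 7.
So α ∘ β in one-line form is 3 4 1 6 8 2 5 9 7.

3 4 1 6 8 2 5 9 7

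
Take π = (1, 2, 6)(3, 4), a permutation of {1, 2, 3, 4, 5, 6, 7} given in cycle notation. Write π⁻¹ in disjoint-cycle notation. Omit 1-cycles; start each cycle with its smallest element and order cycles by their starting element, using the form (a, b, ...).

(1, 6, 2)(3, 4)

If π sends a → b within a cycle, π⁻¹ sends b → a; equivalently, reverse each cycle.
Reversing each cycle of π and rotating so the smallest element leads gives (1, 6, 2)(3, 4).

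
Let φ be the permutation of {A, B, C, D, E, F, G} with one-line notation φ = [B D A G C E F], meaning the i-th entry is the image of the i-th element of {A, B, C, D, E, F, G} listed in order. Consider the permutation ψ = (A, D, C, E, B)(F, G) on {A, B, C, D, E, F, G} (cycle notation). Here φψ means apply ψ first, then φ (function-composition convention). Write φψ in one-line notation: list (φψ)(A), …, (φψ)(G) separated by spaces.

(φψ)(x) = φ(ψ(x)). Computing each image: φ(ψ(A)) = φ(D) = G, φ(ψ(B)) = φ(A) = B, φ(ψ(C)) = φ(E) = C, φ(ψ(D)) = φ(C) = A, φ(ψ(E)) = φ(B) = D, φ(ψ(F)) = φ(G) = F, φ(ψ(G)) = φ(F) = E.
Hence φψ = [G B C A D F E].

G B C A D F E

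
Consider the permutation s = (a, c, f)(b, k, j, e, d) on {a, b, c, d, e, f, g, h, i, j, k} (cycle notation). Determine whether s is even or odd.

even

The cycle lengths are 5, 3, 1, 1, 1.
A cycle of length ℓ contributes ℓ−1 transpositions, so s is a product of 4 + 2 = 6 transpositions — even.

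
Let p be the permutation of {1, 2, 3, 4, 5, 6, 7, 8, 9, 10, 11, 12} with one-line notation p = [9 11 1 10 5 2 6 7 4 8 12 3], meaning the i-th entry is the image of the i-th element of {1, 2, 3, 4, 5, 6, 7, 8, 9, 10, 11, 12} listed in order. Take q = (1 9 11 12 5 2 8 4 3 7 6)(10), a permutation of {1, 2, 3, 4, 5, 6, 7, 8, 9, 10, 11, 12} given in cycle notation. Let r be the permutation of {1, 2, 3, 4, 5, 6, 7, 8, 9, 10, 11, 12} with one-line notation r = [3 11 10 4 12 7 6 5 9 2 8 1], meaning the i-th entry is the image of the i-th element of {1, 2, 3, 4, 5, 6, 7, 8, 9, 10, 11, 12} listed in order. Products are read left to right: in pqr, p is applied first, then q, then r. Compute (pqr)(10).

4

Chase 10: p(10) = 8; q(8) = 4; r(4) = 4. Hence (pqr)(10) = 4.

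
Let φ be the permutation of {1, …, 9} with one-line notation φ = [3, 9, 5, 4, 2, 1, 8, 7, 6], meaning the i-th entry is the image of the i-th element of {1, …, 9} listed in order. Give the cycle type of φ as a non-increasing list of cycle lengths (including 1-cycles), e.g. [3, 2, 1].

The disjoint cycles are (1, 3, 5, 2, 9, 6)(4)(7, 8), with lengths 6, 2, 1 in non-increasing order.

[6, 2, 1]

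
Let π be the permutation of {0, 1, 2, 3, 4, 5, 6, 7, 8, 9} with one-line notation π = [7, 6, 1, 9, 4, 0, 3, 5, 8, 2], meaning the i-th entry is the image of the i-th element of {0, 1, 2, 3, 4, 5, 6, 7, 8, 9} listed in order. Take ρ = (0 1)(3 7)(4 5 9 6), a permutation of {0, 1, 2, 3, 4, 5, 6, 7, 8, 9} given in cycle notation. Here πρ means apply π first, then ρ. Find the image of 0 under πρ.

3

(πρ)(0) = ρ(π(0)). π(0) = 7, then ρ(7) = 3. So (πρ)(0) = 3.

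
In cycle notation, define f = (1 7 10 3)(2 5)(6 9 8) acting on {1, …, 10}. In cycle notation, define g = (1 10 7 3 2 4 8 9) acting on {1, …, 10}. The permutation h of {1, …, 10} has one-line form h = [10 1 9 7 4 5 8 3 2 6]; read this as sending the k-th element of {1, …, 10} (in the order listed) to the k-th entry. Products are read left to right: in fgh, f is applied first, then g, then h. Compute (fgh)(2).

4

Chase 2: f(2) = 5; g(5) = 5; h(5) = 4. Hence (fgh)(2) = 4.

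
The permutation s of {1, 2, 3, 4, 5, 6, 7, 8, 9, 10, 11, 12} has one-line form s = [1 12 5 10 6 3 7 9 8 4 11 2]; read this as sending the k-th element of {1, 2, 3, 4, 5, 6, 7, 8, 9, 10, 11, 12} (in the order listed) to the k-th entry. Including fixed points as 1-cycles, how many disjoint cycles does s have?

The cycle decomposition is (1)(2 12)(3 5 6)(4 10)(7)(8 9)(11), which has 7 cycles (counting 1-cycles).

7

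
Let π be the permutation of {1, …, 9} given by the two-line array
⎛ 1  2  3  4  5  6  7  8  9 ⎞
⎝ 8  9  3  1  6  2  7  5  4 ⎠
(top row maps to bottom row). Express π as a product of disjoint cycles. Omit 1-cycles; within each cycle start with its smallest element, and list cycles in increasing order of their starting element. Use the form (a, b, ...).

(1, 8, 5, 6, 2, 9, 4)

Start at 1 and follow images: 1 → 8 → 5 → 6 → 2 → 9 → 4 → 1, giving the cycle (1, 8, 5, 6, 2, 9, 4).
Continuing from each remaining unvisited element yields (1, 8, 5, 6, 2, 9, 4).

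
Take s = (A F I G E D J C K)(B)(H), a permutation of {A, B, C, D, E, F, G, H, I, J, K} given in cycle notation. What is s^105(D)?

D lies in the 9-cycle (A F I G E D J C K).
On a 9-cycle, s^9 is the identity, so s^105 = s^6 there (105 ≡ 6 mod 9).
Stepping 6 places around the cycle: D → J → C → K → A → F → I.

I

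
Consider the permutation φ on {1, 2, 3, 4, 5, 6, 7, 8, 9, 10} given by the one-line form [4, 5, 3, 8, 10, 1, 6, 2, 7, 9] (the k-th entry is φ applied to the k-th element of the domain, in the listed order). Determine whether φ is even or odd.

In disjoint-cycle form the cycle lengths are 9, 1.
A cycle of length ℓ contributes ℓ−1 transpositions, so φ is a product of 8 transpositions — even.

even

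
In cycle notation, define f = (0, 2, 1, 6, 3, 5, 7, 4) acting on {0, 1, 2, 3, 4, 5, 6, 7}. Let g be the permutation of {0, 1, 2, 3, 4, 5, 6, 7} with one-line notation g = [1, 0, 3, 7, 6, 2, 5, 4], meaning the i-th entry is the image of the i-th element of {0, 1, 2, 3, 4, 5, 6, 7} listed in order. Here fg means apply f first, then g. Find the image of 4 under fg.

1

(fg)(4) = g(f(4)). f(4) = 0, then g(0) = 1. So (fg)(4) = 1.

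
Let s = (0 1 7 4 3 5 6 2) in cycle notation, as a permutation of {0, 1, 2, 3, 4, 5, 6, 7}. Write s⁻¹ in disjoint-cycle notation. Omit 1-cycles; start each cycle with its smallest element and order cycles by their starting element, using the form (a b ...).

Inverting a permutation written in cycle notation just reverses the order within every cycle.
Reversing each cycle of s and rotating so the smallest element leads gives (0 2 6 5 3 4 7 1).

(0 2 6 5 3 4 7 1)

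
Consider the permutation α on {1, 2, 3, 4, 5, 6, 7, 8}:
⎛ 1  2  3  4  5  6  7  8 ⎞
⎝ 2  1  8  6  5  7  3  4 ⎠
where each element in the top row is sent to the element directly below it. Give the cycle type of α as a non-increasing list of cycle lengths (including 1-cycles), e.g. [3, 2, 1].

[5, 2, 1]

The disjoint cycles are (1, 2)(3, 8, 4, 6, 7)(5), with lengths 5, 2, 1 in non-increasing order.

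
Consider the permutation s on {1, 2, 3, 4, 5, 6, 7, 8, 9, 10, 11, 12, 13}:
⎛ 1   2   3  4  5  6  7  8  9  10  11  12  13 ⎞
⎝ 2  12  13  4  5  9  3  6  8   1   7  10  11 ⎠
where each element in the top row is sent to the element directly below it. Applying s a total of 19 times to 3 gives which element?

Tracing 3 → 13 → … returns to 3 after 4 steps, so 3 lies in a 4-cycle (3 13 11 7).
On a 4-cycle, s^4 is the identity, so s^19 = s^3 there (19 ≡ 3 mod 4).
Stepping 3 places around the cycle: 3 → 13 → 11 → 7.

7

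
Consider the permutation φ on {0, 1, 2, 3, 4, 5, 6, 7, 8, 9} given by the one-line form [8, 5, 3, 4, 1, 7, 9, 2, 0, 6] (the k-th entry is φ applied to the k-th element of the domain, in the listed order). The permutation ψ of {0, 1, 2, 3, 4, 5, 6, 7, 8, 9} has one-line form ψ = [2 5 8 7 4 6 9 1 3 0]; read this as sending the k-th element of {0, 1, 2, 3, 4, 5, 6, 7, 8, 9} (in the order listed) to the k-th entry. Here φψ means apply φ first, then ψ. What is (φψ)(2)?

7

(φψ)(2) = ψ(φ(2)). φ(2) = 3, then ψ(3) = 7. So (φψ)(2) = 7.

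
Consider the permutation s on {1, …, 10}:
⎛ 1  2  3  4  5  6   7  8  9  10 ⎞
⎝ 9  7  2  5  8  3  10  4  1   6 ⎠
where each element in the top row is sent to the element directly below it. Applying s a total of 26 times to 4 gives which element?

Tracing 4 → 5 → … returns to 4 after 3 steps, so 4 lies in a 3-cycle (4, 5, 8).
Powers repeat with period 3 on this cycle, and 26 mod 3 = 2, so s^26(4) = s^2(4).
Stepping 2 places around the cycle: 4 → 5 → 8.

8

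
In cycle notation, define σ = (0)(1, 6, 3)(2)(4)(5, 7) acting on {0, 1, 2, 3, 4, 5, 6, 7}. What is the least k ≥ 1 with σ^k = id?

6

The cycle type of σ is (3, 2, 1, 1, 1).
Since disjoint cycles commute, ord(σ) = lcm(3, 2) = 6.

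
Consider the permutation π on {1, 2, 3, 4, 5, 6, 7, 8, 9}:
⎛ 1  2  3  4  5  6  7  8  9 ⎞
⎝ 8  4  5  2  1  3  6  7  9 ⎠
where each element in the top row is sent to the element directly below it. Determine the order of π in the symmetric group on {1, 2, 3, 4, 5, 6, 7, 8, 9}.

The disjoint-cycle form of π has cycle lengths 6, 2, 1.
Since disjoint cycles commute, ord(π) = lcm(6, 2) = 6.

6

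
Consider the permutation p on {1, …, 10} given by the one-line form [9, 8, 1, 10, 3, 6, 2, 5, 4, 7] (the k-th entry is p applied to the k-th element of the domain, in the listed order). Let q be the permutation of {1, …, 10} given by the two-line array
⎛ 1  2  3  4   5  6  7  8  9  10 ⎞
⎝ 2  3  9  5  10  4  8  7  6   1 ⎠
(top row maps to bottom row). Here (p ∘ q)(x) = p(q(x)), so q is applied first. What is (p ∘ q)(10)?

(p ∘ q)(10) = p(q(10)). q(10) = 1, then p(1) = 9. So (p ∘ q)(10) = 9.

9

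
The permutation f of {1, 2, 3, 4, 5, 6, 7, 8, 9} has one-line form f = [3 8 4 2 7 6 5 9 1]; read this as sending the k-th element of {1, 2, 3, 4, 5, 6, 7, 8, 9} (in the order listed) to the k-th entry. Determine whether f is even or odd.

even

In disjoint-cycle form the cycle lengths are 6, 2, 1.
A cycle is odd iff its length is even; f has 2 even-length cycles, so sgn(f) = (−1)^2 and f is even.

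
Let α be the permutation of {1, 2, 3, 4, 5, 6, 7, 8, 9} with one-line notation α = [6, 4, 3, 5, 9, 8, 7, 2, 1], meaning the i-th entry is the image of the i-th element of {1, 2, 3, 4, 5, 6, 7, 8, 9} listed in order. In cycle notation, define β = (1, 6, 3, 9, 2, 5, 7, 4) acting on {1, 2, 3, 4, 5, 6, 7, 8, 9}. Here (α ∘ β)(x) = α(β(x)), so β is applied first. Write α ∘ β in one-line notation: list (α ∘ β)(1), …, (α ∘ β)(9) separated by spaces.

Chase each element through β then α: 1 → 6 → 8; 2 → 5 → 9; 3 → 9 → 1; 4 → 1 → 6; 5 → 7 → 7; 6 → 3 → 3; 7 → 4 → 5; 8 → 8 → 2; 9 → 2 → 4.
Collecting the images, α ∘ β = [8 9 1 6 7 3 5 2 4].

8 9 1 6 7 3 5 2 4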